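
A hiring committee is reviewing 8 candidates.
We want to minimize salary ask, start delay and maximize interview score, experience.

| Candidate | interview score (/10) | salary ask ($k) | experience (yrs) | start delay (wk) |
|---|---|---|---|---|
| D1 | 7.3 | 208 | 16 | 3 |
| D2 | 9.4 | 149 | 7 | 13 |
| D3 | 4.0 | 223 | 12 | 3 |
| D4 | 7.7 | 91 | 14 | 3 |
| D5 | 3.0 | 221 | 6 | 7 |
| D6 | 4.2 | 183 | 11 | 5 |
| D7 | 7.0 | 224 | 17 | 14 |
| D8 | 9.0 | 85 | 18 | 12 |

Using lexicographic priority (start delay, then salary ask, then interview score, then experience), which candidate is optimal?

First minimize start delay: best is 3, kept {D1, D3, D4}.
Then minimize salary ask: best is 91, kept {D4}.

D4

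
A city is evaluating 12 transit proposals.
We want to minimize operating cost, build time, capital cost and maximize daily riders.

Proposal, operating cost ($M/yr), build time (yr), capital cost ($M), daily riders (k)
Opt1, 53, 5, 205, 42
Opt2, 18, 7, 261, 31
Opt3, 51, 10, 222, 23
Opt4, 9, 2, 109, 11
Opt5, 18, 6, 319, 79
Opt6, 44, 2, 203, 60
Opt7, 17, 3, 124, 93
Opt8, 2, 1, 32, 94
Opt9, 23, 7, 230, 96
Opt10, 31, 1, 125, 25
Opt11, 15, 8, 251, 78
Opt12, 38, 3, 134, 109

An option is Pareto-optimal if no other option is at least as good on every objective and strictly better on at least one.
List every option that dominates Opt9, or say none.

Opt1: worse on operating cost (53 vs 23).
Opt2: worse on capital cost (261 vs 230).
Opt3: worse on operating cost (51 vs 23).
Opt4: worse on daily riders (11 vs 96).
Opt5: worse on capital cost (319 vs 230).
Opt6: worse on operating cost (44 vs 23).
Opt7: worse on daily riders (93 vs 96).
Opt8: worse on daily riders (94 vs 96).
Opt10: worse on operating cost (31 vs 23).
Opt11: worse on build time (8 vs 7).
Opt12: worse on operating cost (38 vs 23).
No option dominates Opt9.

none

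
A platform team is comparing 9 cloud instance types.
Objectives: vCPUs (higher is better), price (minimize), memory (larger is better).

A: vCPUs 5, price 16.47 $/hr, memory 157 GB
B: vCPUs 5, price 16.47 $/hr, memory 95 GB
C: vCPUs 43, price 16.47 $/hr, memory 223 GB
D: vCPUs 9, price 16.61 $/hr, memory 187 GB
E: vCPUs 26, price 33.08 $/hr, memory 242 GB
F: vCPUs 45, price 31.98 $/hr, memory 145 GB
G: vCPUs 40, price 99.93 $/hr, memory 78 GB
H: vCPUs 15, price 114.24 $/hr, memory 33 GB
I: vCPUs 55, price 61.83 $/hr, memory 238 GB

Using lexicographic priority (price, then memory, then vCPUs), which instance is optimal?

First minimize price: best is 16.47, kept {A, B, C}.
Then maximize memory: best is 223, kept {C}.

C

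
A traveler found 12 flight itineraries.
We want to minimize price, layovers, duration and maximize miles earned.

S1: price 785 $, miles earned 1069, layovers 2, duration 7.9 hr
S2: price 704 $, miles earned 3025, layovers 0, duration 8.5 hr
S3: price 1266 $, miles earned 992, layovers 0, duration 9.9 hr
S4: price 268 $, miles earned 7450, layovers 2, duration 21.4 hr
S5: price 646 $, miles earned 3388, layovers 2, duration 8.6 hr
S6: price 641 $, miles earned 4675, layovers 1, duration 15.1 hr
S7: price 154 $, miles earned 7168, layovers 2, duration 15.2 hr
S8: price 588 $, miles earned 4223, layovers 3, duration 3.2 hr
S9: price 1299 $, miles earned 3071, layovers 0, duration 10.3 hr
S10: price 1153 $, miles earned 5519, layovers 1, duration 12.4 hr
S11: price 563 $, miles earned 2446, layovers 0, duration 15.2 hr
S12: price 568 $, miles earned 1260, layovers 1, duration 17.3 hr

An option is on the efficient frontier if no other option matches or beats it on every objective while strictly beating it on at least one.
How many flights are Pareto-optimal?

10

S1: not dominated.
S2: not dominated.
S3: dominated by S2 (price 704≤1266, miles earned 3025≥992, layovers 0≤0, duration 8.5≤9.9).
S4: not dominated (best miles earned).
S5: not dominated.
S6: not dominated.
S7: not dominated (best price).
S8: not dominated (best duration).
S9: not dominated.
S10: not dominated.
S11: not dominated.
S12: dominated by S11 (price 563≤568, miles earned 2446≥1260, layovers 0≤1, duration 15.2≤17.3).
Pareto-optimal: S1, S2, S4, S5, S6, S7, S8, S9, S10, S11 → 10.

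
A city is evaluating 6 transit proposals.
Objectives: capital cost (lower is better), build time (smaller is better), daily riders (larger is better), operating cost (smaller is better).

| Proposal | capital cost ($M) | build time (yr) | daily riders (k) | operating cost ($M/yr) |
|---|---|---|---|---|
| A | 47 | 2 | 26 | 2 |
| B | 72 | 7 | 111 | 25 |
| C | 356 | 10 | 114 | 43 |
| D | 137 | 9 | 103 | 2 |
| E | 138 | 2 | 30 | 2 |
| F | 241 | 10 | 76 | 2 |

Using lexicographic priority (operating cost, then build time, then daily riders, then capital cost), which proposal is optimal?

E

First minimize operating cost: best is 2, kept {A, D, E, F}.
Then minimize build time: best is 2, kept {A, E}.
Then maximize daily riders: best is 30, kept {E}.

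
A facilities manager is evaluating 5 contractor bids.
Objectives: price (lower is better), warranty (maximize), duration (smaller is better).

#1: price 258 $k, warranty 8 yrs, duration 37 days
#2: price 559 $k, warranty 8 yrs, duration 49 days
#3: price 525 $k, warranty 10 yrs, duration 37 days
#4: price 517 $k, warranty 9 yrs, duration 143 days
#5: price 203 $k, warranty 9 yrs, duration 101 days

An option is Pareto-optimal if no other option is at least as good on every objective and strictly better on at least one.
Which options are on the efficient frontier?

#1, #3, #5

#1: not dominated.
#2: dominated by #1 (price 258≤559, warranty 8≥8, duration 37≤49).
#3: not dominated (best warranty).
#4: dominated by #5 (price 203≤517, warranty 9≥9, duration 101≤143).
#5: not dominated (best price).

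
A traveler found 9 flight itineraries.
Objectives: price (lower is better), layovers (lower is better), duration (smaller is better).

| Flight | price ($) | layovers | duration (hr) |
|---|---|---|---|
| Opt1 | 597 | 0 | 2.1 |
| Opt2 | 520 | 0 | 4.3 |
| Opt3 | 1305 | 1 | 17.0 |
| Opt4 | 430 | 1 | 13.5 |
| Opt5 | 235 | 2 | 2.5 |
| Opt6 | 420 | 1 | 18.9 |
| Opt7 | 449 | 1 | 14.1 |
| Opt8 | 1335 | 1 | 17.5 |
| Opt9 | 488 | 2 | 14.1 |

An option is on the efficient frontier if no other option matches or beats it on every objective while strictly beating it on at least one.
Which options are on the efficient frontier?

Opt1, Opt2, Opt4, Opt5, Opt6

Opt1: not dominated (best duration).
Opt2: not dominated.
Opt3: dominated by Opt1 (price 597≤1305, layovers 0≤1, duration 2.1≤17.0).
Opt4: not dominated.
Opt5: not dominated (best price).
Opt6: not dominated.
Opt7: dominated by Opt4 (price 430≤449, layovers 1≤1, duration 13.5≤14.1).
Opt8: dominated by Opt1 (price 597≤1335, layovers 0≤1, duration 2.1≤17.5).
Opt9: dominated by Opt4 (price 430≤488, layovers 1≤2, duration 13.5≤14.1).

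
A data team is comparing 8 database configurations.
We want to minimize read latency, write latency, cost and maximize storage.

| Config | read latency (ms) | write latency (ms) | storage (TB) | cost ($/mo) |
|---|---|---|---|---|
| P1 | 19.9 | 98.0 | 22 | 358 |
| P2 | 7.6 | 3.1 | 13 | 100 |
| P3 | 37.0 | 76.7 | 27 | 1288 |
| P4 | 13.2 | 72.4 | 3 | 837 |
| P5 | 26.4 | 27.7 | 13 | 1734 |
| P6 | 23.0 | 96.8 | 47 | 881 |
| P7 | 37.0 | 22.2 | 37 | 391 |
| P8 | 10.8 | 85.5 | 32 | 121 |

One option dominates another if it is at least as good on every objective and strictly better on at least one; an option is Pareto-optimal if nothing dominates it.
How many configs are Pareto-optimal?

P1: dominated by P8 (read latency 10.8≤19.9, write latency 85.5≤98.0, storage 32≥22, cost 121≤358).
P2: not dominated (best read latency).
P3: dominated by P7 (read latency 37.0≤37.0, write latency 22.2≤76.7, storage 37≥27, cost 391≤1288).
P4: dominated by P2 (read latency 7.6≤13.2, write latency 3.1≤72.4, storage 13≥3, cost 100≤837).
P5: dominated by P2 (read latency 7.6≤26.4, write latency 3.1≤27.7, storage 13≥13, cost 100≤1734).
P6: not dominated (best storage).
P7: not dominated.
P8: not dominated.
Pareto-optimal: P2, P6, P7, P8 → 4.

4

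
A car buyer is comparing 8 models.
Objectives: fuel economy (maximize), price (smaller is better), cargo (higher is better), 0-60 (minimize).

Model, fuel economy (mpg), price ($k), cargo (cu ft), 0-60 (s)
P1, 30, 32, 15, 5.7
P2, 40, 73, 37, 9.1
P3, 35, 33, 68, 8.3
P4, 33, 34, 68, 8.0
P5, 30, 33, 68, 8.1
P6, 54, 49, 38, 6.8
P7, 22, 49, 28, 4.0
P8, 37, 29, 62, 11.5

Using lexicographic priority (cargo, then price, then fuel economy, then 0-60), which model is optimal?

First maximize cargo: best is 68, kept {P3, P4, P5}.
Then minimize price: best is 33, kept {P3, P5}.
Then maximize fuel economy: best is 35, kept {P3}.

P3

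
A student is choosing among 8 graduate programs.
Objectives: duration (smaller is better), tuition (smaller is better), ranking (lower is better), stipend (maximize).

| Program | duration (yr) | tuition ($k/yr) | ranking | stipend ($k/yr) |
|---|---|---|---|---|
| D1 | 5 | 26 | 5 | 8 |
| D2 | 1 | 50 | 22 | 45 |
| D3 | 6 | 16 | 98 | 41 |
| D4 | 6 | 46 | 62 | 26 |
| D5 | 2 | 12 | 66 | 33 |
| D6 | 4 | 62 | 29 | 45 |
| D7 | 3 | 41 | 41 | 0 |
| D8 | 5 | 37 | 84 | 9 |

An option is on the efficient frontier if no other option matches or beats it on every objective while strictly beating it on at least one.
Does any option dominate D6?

Yes

D2 vs D6: duration 1≤4, tuition 50≤62, ranking 22≤29, stipend 45≥45 — D2 is at least as good on every objective and strictly better on at least one, so D2 dominates D6.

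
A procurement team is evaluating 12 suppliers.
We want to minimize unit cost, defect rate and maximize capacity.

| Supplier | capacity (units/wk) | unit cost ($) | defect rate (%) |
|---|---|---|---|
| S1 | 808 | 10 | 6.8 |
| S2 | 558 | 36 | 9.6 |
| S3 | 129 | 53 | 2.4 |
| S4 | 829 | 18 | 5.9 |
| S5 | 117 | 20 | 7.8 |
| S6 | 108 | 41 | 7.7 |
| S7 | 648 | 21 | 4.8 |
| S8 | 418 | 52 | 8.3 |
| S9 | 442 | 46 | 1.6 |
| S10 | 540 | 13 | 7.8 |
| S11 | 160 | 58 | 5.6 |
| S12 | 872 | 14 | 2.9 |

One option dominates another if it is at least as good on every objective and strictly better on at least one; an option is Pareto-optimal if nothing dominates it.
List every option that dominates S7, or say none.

S12: capacity 872≥648, unit cost 14≤21, defect rate 2.9≤4.8 — dominates S7.
Others (S1, S2, S3, S4, S5, S6, S8, S9, S10, S11) are each worse than S7 on at least one objective.

S12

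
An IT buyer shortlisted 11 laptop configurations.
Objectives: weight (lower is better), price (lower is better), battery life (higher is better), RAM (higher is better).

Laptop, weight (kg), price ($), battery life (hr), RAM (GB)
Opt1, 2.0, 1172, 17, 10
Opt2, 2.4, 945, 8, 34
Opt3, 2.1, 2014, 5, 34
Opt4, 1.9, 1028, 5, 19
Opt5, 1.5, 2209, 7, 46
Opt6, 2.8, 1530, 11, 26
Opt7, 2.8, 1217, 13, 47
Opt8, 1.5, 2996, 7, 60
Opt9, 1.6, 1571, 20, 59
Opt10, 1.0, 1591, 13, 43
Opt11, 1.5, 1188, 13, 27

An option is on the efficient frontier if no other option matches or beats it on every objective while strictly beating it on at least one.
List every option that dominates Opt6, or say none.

Opt7: weight 2.8≤2.8, price 1217≤1530, battery life 13≥11, RAM 47≥26 — dominates Opt6.
Opt11: weight 1.5≤2.8, price 1188≤1530, battery life 13≥11, RAM 27≥26 — dominates Opt6.
Others (Opt1, Opt2, Opt3, Opt4, Opt5, Opt8, Opt9, Opt10) are each worse than Opt6 on at least one objective.

Opt7, Opt11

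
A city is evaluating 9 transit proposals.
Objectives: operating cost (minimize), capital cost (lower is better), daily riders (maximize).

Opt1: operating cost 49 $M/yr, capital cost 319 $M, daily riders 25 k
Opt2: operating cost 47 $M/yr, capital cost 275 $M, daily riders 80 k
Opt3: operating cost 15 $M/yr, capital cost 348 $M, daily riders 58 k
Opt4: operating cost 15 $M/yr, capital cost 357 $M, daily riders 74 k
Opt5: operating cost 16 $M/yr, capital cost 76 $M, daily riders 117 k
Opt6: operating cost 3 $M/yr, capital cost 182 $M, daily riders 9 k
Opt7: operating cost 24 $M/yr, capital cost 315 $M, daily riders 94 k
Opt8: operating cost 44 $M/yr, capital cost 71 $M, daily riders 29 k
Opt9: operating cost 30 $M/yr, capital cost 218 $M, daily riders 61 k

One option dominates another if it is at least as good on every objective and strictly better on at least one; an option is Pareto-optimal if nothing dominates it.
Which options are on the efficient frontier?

Opt3, Opt4, Opt5, Opt6, Opt8

Opt1: dominated by Opt2 (operating cost 47≤49, capital cost 275≤319, daily riders 80≥25).
Opt2: dominated by Opt5 (operating cost 16≤47, capital cost 76≤275, daily riders 117≥80).
Opt3: not dominated.
Opt4: not dominated.
Opt5: not dominated (best daily riders).
Opt6: not dominated (best operating cost).
Opt7: dominated by Opt5 (operating cost 16≤24, capital cost 76≤315, daily riders 117≥94).
Opt8: not dominated (best capital cost).
Opt9: dominated by Opt5 (operating cost 16≤30, capital cost 76≤218, daily riders 117≥61).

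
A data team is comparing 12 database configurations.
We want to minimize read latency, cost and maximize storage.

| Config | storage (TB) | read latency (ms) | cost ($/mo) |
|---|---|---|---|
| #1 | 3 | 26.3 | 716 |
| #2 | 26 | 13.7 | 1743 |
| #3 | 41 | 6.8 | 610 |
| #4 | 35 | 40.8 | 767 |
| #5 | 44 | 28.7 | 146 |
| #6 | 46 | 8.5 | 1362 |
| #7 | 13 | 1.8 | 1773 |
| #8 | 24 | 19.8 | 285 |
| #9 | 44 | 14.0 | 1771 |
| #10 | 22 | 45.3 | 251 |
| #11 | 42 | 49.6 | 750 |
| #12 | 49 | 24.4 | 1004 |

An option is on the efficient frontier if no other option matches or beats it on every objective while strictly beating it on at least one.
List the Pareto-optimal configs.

#1: dominated by #3 (storage 41≥3, read latency 6.8≤26.3, cost 610≤716).
#2: dominated by #3 (storage 41≥26, read latency 6.8≤13.7, cost 610≤1743).
#3: not dominated.
#4: dominated by #3 (storage 41≥35, read latency 6.8≤40.8, cost 610≤767).
#5: not dominated (best cost).
#6: not dominated.
#7: not dominated (best read latency).
#8: not dominated.
#9: dominated by #6 (storage 46≥44, read latency 8.5≤14.0, cost 1362≤1771).
#10: dominated by #5 (storage 44≥22, read latency 28.7≤45.3, cost 146≤251).
#11: dominated by #5 (storage 44≥42, read latency 28.7≤49.6, cost 146≤750).
#12: not dominated (best storage).

#3, #5, #6, #7, #8, #12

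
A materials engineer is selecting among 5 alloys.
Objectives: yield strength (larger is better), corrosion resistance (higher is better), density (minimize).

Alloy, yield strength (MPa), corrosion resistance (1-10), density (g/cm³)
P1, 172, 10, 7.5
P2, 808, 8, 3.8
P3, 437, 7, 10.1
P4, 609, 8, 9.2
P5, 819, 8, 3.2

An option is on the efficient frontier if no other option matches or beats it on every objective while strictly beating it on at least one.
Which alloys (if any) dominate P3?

P2, P4, P5

P2: yield strength 808≥437, corrosion resistance 8≥7, density 3.8≤10.1 — dominates P3.
P4: yield strength 609≥437, corrosion resistance 8≥7, density 9.2≤10.1 — dominates P3.
P5: yield strength 819≥437, corrosion resistance 8≥7, density 3.2≤10.1 — dominates P3.
Others (P1) are each worse than P3 on at least one objective.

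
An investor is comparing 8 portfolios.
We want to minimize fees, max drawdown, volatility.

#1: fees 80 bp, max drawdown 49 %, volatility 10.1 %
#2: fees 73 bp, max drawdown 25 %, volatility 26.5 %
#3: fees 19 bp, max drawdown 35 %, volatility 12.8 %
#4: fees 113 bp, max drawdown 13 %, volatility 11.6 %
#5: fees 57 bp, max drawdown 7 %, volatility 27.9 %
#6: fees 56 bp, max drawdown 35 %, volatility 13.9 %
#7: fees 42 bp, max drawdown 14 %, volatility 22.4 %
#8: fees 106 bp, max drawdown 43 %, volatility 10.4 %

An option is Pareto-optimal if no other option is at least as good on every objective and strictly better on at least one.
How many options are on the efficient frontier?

6

#1: not dominated (best volatility).
#2: dominated by #7 (fees 42≤73, max drawdown 14≤25, volatility 22.4≤26.5).
#3: not dominated (best fees).
#4: not dominated.
#5: not dominated (best max drawdown).
#6: dominated by #3 (fees 19≤56, max drawdown 35≤35, volatility 12.8≤13.9).
#7: not dominated.
#8: not dominated.
Pareto-optimal: #1, #3, #4, #5, #7, #8 → 6.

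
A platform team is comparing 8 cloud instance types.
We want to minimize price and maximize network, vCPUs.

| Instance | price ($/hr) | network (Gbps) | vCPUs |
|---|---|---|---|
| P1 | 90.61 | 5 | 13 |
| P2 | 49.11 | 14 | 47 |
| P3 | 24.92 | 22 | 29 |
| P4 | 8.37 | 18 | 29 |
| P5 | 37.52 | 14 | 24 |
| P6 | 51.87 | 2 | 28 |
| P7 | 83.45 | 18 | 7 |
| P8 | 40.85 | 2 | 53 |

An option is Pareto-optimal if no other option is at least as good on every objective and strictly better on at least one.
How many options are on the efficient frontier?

4

P1: dominated by P2 (price 49.11≤90.61, network 14≥5, vCPUs 47≥13).
P2: not dominated.
P3: not dominated (best network).
P4: not dominated (best price).
P5: dominated by P3 (price 24.92≤37.52, network 22≥14, vCPUs 29≥24).
P6: dominated by P2 (price 49.11≤51.87, network 14≥2, vCPUs 47≥28).
P7: dominated by P3 (price 24.92≤83.45, network 22≥18, vCPUs 29≥7).
P8: not dominated (best vCPUs).
Pareto-optimal: P2, P3, P4, P8 → 4.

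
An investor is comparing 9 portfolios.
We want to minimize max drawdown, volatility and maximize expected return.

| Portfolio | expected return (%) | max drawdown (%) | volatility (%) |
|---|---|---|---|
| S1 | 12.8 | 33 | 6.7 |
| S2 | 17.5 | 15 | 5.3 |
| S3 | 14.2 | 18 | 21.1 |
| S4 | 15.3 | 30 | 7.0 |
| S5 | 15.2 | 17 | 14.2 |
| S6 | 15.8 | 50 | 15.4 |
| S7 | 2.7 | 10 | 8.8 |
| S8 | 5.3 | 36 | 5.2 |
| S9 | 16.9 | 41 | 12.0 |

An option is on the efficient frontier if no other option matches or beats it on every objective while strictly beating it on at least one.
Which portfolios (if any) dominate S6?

S2, S9

S2: expected return 17.5≥15.8, max drawdown 15≤50, volatility 5.3≤15.4 — dominates S6.
S9: expected return 16.9≥15.8, max drawdown 41≤50, volatility 12.0≤15.4 — dominates S6.
Others (S1, S3, S4, S5, S7, S8) are each worse than S6 on at least one objective.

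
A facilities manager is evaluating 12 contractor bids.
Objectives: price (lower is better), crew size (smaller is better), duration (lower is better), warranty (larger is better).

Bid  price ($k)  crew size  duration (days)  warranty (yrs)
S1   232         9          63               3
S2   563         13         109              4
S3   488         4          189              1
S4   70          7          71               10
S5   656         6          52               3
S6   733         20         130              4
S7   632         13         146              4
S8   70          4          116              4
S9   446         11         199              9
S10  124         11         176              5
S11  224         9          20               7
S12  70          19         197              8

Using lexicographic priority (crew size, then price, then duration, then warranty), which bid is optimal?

S8

First minimize crew size: best is 4, kept {S3, S8}.
Then minimize price: best is 70, kept {S8}.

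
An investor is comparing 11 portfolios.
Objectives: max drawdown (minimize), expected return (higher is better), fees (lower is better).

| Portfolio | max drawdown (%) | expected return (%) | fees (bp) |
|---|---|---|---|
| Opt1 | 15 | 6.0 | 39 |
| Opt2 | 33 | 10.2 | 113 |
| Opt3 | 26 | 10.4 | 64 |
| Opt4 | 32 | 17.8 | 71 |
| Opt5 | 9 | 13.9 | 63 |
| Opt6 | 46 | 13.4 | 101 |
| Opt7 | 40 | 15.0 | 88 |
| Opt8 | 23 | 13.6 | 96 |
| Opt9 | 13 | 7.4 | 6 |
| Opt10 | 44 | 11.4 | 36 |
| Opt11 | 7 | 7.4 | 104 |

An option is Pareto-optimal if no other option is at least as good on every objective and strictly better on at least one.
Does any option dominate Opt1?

Yes

Opt9 vs Opt1: max drawdown 13≤15, expected return 7.4≥6.0, fees 6≤39 — Opt9 is at least as good on every objective and strictly better on at least one, so Opt9 dominates Opt1.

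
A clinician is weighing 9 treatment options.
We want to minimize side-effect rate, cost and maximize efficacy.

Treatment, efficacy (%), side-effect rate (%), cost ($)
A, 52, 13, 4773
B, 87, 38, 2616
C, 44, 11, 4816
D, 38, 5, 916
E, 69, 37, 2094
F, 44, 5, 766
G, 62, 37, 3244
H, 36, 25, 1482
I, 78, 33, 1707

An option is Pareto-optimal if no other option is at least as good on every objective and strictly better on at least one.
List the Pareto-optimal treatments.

A: not dominated.
B: not dominated (best efficacy).
C: dominated by F (efficacy 44≥44, side-effect rate 5≤11, cost 766≤4816).
D: dominated by F (efficacy 44≥38, side-effect rate 5≤5, cost 766≤916).
E: dominated by I (efficacy 78≥69, side-effect rate 33≤37, cost 1707≤2094).
F: not dominated (best cost).
G: dominated by E (efficacy 69≥62, side-effect rate 37≤37, cost 2094≤3244).
H: dominated by D (efficacy 38≥36, side-effect rate 5≤25, cost 916≤1482).
I: not dominated.

A, B, F, I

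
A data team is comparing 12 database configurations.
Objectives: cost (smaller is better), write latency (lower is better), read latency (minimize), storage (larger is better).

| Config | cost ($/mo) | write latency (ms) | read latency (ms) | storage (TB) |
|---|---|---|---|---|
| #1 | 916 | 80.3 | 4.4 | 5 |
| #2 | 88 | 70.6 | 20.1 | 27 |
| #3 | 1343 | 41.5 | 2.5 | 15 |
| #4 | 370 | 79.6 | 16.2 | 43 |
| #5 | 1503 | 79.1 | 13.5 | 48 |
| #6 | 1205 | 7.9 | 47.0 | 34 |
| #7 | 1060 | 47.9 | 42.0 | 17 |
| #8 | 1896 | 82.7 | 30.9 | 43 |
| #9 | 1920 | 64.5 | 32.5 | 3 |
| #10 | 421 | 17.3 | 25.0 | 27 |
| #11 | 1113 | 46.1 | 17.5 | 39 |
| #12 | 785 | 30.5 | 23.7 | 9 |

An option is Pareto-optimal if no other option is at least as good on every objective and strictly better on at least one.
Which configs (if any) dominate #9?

#3, #10, #11, #12

#3: cost 1343≤1920, write latency 41.5≤64.5, read latency 2.5≤32.5, storage 15≥3 — dominates #9.
#10: cost 421≤1920, write latency 17.3≤64.5, read latency 25.0≤32.5, storage 27≥3 — dominates #9.
#11: cost 1113≤1920, write latency 46.1≤64.5, read latency 17.5≤32.5, storage 39≥3 — dominates #9.
#12: cost 785≤1920, write latency 30.5≤64.5, read latency 23.7≤32.5, storage 9≥3 — dominates #9.
Others (#1, #2, #4, #5, #6, #7, #8) are each worse than #9 on at least one objective.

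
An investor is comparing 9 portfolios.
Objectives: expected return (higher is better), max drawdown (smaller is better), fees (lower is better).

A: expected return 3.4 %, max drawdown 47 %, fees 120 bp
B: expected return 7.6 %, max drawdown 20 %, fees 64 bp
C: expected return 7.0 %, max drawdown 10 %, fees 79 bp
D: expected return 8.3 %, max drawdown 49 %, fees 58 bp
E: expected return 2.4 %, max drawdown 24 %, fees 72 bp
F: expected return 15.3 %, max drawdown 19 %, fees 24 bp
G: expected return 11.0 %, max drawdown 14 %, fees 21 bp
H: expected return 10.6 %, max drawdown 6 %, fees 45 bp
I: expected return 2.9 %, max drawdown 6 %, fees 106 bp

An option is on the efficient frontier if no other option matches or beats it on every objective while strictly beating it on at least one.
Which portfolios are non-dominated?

A: dominated by B (expected return 7.6≥3.4, max drawdown 20≤47, fees 64≤120).
B: dominated by F (expected return 15.3≥7.6, max drawdown 19≤20, fees 24≤64).
C: dominated by H (expected return 10.6≥7.0, max drawdown 6≤10, fees 45≤79).
D: dominated by F (expected return 15.3≥8.3, max drawdown 19≤49, fees 24≤58).
E: dominated by B (expected return 7.6≥2.4, max drawdown 20≤24, fees 64≤72).
F: not dominated (best expected return).
G: not dominated (best fees).
H: not dominated.
I: dominated by H (expected return 10.6≥2.9, max drawdown 6≤6, fees 45≤106).

F, G, H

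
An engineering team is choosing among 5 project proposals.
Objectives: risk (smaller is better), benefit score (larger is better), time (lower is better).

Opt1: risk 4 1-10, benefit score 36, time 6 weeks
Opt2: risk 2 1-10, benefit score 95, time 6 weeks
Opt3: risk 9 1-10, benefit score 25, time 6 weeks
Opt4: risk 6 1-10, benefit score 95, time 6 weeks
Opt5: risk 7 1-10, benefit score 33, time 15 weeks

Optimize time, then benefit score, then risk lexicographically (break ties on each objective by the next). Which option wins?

Opt2

First minimize time: best is 6, kept {Opt1, Opt2, Opt3, Opt4}.
Then maximize benefit score: best is 95, kept {Opt2, Opt4}.
Then minimize risk: best is 2, kept {Opt2}.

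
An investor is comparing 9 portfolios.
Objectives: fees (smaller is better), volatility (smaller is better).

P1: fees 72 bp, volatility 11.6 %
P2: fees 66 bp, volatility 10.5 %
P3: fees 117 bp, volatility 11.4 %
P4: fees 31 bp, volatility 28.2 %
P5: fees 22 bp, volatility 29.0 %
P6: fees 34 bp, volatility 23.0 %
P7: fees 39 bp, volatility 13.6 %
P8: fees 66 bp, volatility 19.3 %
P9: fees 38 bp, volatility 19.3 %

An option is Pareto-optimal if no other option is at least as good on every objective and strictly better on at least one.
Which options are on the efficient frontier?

P2, P4, P5, P6, P7, P9

P1: dominated by P2 (fees 66≤72, volatility 10.5≤11.6).
P2: not dominated (best volatility).
P3: dominated by P2 (fees 66≤117, volatility 10.5≤11.4).
P4: not dominated.
P5: not dominated (best fees).
P6: not dominated.
P7: not dominated.
P8: dominated by P2 (fees 66≤66, volatility 10.5≤19.3).
P9: not dominated.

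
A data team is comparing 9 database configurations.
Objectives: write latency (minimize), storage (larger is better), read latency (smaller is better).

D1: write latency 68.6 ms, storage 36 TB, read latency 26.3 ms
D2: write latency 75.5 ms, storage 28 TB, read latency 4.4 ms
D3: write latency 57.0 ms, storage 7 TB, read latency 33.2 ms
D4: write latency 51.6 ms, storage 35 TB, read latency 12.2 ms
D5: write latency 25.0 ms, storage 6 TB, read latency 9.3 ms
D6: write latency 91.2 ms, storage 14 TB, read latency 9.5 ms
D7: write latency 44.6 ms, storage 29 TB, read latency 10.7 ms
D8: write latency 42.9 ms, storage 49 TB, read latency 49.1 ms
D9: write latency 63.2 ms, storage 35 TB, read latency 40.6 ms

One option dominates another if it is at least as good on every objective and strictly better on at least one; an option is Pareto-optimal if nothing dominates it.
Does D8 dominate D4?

D8 vs D4: D8 is worse on read latency (49.1 vs 12.2), so it does not dominate D4.

No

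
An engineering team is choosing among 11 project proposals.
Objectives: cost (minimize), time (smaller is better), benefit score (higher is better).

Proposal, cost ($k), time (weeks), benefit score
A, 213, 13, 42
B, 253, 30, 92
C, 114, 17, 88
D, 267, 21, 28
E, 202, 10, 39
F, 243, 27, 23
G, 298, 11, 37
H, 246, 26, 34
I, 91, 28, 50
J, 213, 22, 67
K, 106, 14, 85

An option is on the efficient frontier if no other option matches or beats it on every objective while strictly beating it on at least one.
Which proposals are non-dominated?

A, B, C, E, I, K

A: not dominated.
B: not dominated (best benefit score).
C: not dominated.
D: dominated by A (cost 213≤267, time 13≤21, benefit score 42≥28).
E: not dominated (best time).
F: dominated by A (cost 213≤243, time 13≤27, benefit score 42≥23).
G: dominated by E (cost 202≤298, time 10≤11, benefit score 39≥37).
H: dominated by A (cost 213≤246, time 13≤26, benefit score 42≥34).
I: not dominated (best cost).
J: dominated by C (cost 114≤213, time 17≤22, benefit score 88≥67).
K: not dominated.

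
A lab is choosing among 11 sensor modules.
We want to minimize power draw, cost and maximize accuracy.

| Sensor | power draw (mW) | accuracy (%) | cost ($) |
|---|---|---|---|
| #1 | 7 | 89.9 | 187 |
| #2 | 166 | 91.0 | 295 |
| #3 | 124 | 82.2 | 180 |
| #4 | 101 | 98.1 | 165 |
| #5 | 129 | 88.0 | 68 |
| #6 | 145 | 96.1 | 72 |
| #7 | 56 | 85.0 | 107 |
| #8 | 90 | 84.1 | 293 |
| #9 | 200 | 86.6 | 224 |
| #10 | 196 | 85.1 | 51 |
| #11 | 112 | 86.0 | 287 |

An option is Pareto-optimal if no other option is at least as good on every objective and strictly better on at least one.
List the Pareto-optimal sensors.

#1, #4, #5, #6, #7, #10

#1: not dominated (best power draw).
#2: dominated by #4 (power draw 101≤166, accuracy 98.1≥91.0, cost 165≤295).
#3: dominated by #4 (power draw 101≤124, accuracy 98.1≥82.2, cost 165≤180).
#4: not dominated (best accuracy).
#5: not dominated.
#6: not dominated.
#7: not dominated.
#8: dominated by #1 (power draw 7≤90, accuracy 89.9≥84.1, cost 187≤293).
#9: dominated by #1 (power draw 7≤200, accuracy 89.9≥86.6, cost 187≤224).
#10: not dominated (best cost).
#11: dominated by #1 (power draw 7≤112, accuracy 89.9≥86.0, cost 187≤287).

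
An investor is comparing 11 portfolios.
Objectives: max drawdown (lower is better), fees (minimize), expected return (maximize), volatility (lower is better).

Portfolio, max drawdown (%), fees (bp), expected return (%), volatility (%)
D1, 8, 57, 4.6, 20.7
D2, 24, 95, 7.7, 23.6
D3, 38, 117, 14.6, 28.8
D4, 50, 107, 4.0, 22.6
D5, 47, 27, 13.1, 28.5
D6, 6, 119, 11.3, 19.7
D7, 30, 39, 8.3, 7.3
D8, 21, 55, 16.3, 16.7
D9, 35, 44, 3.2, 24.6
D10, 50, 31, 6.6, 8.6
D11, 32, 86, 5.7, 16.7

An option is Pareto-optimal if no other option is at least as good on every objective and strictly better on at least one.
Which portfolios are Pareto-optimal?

D1, D5, D6, D7, D8, D10

D1: not dominated.
D2: dominated by D8 (max drawdown 21≤24, fees 55≤95, expected return 16.3≥7.7, volatility 16.7≤23.6).
D3: dominated by D8 (max drawdown 21≤38, fees 55≤117, expected return 16.3≥14.6, volatility 16.7≤28.8).
D4: dominated by D1 (max drawdown 8≤50, fees 57≤107, expected return 4.6≥4.0, volatility 20.7≤22.6).
D5: not dominated (best fees).
D6: not dominated (best max drawdown).
D7: not dominated (best volatility).
D8: not dominated (best expected return).
D9: dominated by D7 (max drawdown 30≤35, fees 39≤44, expected return 8.3≥3.2, volatility 7.3≤24.6).
D10: not dominated.
D11: dominated by D7 (max drawdown 30≤32, fees 39≤86, expected return 8.3≥5.7, volatility 7.3≤16.7).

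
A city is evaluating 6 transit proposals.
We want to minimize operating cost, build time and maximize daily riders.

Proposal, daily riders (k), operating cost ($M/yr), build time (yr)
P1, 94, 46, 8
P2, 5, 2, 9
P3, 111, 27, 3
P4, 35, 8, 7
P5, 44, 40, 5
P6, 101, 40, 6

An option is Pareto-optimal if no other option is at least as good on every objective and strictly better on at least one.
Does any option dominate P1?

P3 vs P1: daily riders 111≥94, operating cost 27≤46, build time 3≤8 — P3 is at least as good on every objective and strictly better on at least one, so P3 dominates P1.

Yes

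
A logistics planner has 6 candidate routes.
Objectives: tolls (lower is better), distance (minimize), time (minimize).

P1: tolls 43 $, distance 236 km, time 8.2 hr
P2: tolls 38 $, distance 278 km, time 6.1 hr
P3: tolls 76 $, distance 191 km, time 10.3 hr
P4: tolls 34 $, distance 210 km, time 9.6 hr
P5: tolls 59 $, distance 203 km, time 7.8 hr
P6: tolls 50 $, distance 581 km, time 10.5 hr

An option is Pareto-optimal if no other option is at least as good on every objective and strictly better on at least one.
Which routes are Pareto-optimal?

P1: not dominated.
P2: not dominated (best time).
P3: not dominated (best distance).
P4: not dominated (best tolls).
P5: not dominated.
P6: dominated by P1 (tolls 43≤50, distance 236≤581, time 8.2≤10.5).

P1, P2, P3, P4, P5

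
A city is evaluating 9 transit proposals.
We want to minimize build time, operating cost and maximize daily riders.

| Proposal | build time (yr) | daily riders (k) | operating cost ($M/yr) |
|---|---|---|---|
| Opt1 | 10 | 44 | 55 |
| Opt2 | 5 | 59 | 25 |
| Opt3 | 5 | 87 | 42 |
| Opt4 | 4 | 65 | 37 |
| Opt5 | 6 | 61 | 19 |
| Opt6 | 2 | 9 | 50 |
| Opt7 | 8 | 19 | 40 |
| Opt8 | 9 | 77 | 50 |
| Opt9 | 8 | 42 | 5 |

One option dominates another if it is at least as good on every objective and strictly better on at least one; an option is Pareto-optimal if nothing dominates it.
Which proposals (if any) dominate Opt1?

Opt2, Opt3, Opt4, Opt5, Opt8

Opt2: build time 5≤10, daily riders 59≥44, operating cost 25≤55 — dominates Opt1.
Opt3: build time 5≤10, daily riders 87≥44, operating cost 42≤55 — dominates Opt1.
Opt4: build time 4≤10, daily riders 65≥44, operating cost 37≤55 — dominates Opt1.
Opt5: build time 6≤10, daily riders 61≥44, operating cost 19≤55 — dominates Opt1.
Opt8: build time 9≤10, daily riders 77≥44, operating cost 50≤55 — dominates Opt1.
Others (Opt6, Opt7, Opt9) are each worse than Opt1 on at least one objective.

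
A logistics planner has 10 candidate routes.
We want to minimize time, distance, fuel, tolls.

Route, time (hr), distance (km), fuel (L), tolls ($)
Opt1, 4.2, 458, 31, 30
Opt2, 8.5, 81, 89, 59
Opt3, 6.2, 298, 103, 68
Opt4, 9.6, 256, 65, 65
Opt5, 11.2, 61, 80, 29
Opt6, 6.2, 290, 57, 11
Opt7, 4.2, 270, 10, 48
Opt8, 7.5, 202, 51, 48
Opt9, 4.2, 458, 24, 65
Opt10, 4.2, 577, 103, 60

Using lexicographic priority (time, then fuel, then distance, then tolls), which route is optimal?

First minimize time: best is 4.2, kept {Opt1, Opt7, Opt9, Opt10}.
Then minimize fuel: best is 10, kept {Opt7}.

Opt7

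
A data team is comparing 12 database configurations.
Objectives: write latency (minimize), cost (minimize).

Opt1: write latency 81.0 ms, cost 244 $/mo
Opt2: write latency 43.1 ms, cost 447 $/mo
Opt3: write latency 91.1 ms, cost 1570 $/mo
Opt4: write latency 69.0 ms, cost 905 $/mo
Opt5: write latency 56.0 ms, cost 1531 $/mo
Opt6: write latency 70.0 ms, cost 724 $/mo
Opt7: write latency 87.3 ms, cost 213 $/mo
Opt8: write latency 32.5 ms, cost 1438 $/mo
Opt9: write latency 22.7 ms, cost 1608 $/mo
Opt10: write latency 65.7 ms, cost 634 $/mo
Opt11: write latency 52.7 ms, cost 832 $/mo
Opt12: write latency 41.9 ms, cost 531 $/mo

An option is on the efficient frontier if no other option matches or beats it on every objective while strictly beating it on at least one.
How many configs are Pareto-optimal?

Opt1: not dominated.
Opt2: not dominated.
Opt3: dominated by Opt1 (write latency 81.0≤91.1, cost 244≤1570).
Opt4: dominated by Opt2 (write latency 43.1≤69.0, cost 447≤905).
Opt5: dominated by Opt2 (write latency 43.1≤56.0, cost 447≤1531).
Opt6: dominated by Opt2 (write latency 43.1≤70.0, cost 447≤724).
Opt7: not dominated (best cost).
Opt8: not dominated.
Opt9: not dominated (best write latency).
Opt10: dominated by Opt2 (write latency 43.1≤65.7, cost 447≤634).
Opt11: dominated by Opt2 (write latency 43.1≤52.7, cost 447≤832).
Opt12: not dominated.
Pareto-optimal: Opt1, Opt2, Opt7, Opt8, Opt9, Opt12 → 6.

6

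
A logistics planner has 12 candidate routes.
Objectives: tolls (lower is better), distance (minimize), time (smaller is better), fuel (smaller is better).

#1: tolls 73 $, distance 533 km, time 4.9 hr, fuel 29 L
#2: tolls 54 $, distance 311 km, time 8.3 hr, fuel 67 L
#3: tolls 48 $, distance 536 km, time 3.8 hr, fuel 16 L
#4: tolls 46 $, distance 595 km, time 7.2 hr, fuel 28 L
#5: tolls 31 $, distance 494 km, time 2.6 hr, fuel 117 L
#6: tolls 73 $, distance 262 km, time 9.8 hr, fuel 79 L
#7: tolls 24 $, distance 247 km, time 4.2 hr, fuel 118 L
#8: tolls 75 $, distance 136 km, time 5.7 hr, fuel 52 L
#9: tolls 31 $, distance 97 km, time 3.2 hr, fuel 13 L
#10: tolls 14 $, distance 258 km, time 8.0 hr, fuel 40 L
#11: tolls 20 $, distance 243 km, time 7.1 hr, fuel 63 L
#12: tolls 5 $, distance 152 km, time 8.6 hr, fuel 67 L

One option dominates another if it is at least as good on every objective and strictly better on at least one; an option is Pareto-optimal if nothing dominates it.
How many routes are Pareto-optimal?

#1: dominated by #9 (tolls 31≤73, distance 97≤533, time 3.2≤4.9, fuel 13≤29).
#2: dominated by #9 (tolls 31≤54, distance 97≤311, time 3.2≤8.3, fuel 13≤67).
#3: dominated by #9 (tolls 31≤48, distance 97≤536, time 3.2≤3.8, fuel 13≤16).
#4: dominated by #9 (tolls 31≤46, distance 97≤595, time 3.2≤7.2, fuel 13≤28).
#5: not dominated (best time).
#6: dominated by #9 (tolls 31≤73, distance 97≤262, time 3.2≤9.8, fuel 13≤79).
#7: not dominated.
#8: dominated by #9 (tolls 31≤75, distance 97≤136, time 3.2≤5.7, fuel 13≤52).
#9: not dominated (best distance).
#10: not dominated.
#11: not dominated.
#12: not dominated (best tolls).
Pareto-optimal: #5, #7, #9, #10, #11, #12 → 6.

6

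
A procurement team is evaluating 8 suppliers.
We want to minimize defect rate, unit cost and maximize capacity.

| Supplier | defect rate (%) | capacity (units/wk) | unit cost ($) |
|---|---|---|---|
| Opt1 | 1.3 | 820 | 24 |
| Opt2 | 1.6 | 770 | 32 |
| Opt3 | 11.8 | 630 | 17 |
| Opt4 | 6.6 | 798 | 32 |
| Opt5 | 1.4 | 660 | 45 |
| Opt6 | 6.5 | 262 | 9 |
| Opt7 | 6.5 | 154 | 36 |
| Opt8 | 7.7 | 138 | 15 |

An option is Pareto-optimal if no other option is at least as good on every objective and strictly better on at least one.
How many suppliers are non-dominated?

3

Opt1: not dominated (best defect rate).
Opt2: dominated by Opt1 (defect rate 1.3≤1.6, capacity 820≥770, unit cost 24≤32).
Opt3: not dominated.
Opt4: dominated by Opt1 (defect rate 1.3≤6.6, capacity 820≥798, unit cost 24≤32).
Opt5: dominated by Opt1 (defect rate 1.3≤1.4, capacity 820≥660, unit cost 24≤45).
Opt6: not dominated (best unit cost).
Opt7: dominated by Opt1 (defect rate 1.3≤6.5, capacity 820≥154, unit cost 24≤36).
Opt8: dominated by Opt6 (defect rate 6.5≤7.7, capacity 262≥138, unit cost 9≤15).
Pareto-optimal: Opt1, Opt3, Opt6 → 3.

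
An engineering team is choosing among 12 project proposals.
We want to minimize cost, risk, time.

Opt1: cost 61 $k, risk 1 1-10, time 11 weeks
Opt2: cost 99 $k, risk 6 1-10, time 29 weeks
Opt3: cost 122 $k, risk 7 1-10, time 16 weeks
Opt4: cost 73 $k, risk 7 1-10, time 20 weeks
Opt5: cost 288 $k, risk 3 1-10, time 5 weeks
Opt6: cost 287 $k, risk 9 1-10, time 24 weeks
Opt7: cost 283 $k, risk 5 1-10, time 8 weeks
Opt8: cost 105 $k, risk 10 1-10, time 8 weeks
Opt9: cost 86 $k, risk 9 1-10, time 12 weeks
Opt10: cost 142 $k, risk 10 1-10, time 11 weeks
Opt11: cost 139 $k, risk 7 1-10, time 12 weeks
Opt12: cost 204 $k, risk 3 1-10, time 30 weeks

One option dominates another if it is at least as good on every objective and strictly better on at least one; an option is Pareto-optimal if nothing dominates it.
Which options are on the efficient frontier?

Opt1: not dominated (best cost).
Opt2: dominated by Opt1 (cost 61≤99, risk 1≤6, time 11≤29).
Opt3: dominated by Opt1 (cost 61≤122, risk 1≤7, time 11≤16).
Opt4: dominated by Opt1 (cost 61≤73, risk 1≤7, time 11≤20).
Opt5: not dominated (best time).
Opt6: dominated by Opt1 (cost 61≤287, risk 1≤9, time 11≤24).
Opt7: not dominated.
Opt8: not dominated.
Opt9: dominated by Opt1 (cost 61≤86, risk 1≤9, time 11≤12).
Opt10: dominated by Opt1 (cost 61≤142, risk 1≤10, time 11≤11).
Opt11: dominated by Opt1 (cost 61≤139, risk 1≤7, time 11≤12).
Opt12: dominated by Opt1 (cost 61≤204, risk 1≤3, time 11≤30).

Opt1, Opt5, Opt7, Opt8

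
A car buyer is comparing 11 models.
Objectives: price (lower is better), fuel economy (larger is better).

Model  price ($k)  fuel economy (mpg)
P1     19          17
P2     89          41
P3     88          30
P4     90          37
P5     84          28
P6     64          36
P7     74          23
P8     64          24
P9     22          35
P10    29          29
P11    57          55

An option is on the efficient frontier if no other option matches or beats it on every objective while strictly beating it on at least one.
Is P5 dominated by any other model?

Yes

P6 vs P5: price 64≤84, fuel economy 36≥28 — P6 is at least as good on every objective and strictly better on at least one, so P6 dominates P5.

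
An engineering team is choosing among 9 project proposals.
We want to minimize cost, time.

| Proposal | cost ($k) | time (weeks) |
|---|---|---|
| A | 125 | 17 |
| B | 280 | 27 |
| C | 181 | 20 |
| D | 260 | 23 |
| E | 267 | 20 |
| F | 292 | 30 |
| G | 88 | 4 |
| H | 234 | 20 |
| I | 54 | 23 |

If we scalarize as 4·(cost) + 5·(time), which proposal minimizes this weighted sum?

A: 4·125 + 5·17 = 585
B: 4·280 + 5·27 = 1255
C: 4·181 + 5·20 = 824
D: 4·260 + 5·23 = 1155
E: 4·267 + 5·20 = 1168
F: 4·292 + 5·30 = 1318
G: 4·88 + 5·4 = 372
H: 4·234 + 5·20 = 1036
I: 4·54 + 5·23 = 331
Lowest: I at 331.

I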